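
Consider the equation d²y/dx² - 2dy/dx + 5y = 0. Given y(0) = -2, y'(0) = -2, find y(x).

y = -2*cos(2*x)*exp(x)

Characteristic equation r² - 2r + 5 = 0 has discriminant (-2)² - 4·(5) = -16 < 0, so r = 1 ± 2i.
Hence y_h = C1*cos(2*x)*exp(x) + C2*exp(x)*sin(2*x).
Apply the initial conditions: y(0) = C1 = -2 and y'(0) = C1 + 2*C2 = -2. Solving gives C1 = -2, C2 = 0.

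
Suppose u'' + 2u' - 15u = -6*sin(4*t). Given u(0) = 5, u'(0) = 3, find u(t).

Characteristic equation r² + 2r - 15 = 0 factors as (r - 3)(r + 5) = 0, so r = 3, -5.
Hence u_h = C1*exp(3*t) + C2*exp(-5*t).
Try u_p = A*cos(4*t) + B*sin(4*t). Substituting and equating the coefficients of cos(4t) and sin(4t) gives A = 48/1025, B = 186/1025, so u_p = 48*cos(4*t)/1025 + 186*sin(4*t)/1025.
General solution: u = 48*cos(4*t)/1025 + 186*sin(4*t)/1025 + C1*exp(3*t) + C2*exp(-5*t).
Apply the initial conditions: u(0) = 48/1025 + C1 + C2 = 5 and u'(0) = 744/1025 - 5*C2 + 3*C1 = 3. Solving gives C1 = 169/50, C2 = 129/82.

u = 48*cos(4*t)/1025 + 129*exp(-5*t)/82 + 169*exp(3*t)/50 + 186*sin(4*t)/1025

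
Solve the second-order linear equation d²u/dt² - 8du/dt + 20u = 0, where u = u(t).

Characteristic equation r² - 8r + 20 = 0 has discriminant (-8)² - 4·(20) = -16 < 0, so r = 4 ± 2i.
Hence u_h = C1*cos(2*t)*exp(4*t) + C2*exp(4*t)*sin(2*t).

u = C1*cos(2*t)*exp(4*t) + C2*exp(4*t)*sin(2*t)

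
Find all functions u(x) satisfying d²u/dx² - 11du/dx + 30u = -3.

Characteristic equation r² - 11r + 30 = 0 factors as (r - 6)(r - 5) = 0, so r = 6, 5.
Hence u_h = C1*exp(6*x) + C2*exp(5*x).
For the particular solution try u_p = A0. Substituting and matching coefficients of each power of x gives A0 = -1/10, so u_p = -1/10.

u = -1/10 + C1*exp(6*x) + C2*exp(5*x)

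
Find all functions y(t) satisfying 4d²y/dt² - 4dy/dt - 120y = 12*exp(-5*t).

Divide through by 4: y'' - y' - 30y = 3*exp(-5*t).
Characteristic equation r² - r - 30 = 0 factors as (r - 6)(r + 5) = 0, so r = 6, -5.
Hence y_h = C1*exp(6*t) + C2*exp(-5*t).
Since exp(-5*t) solves the homogeneous equation (r = -5 is a root of multiplicity 1), multiply the trial by t. Try y_p = A*t*exp(-5*t). Substituting into the equation and dividing by exp(-5*t) gives A = -3/11, so y_p = -3*t*exp(-5*t)/11.

y = C1*exp(6*t) + C2*exp(-5*t) - 3*t*exp(-5*t)/11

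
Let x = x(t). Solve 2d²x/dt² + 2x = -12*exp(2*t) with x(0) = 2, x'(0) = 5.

x = -6*exp(2*t)/5 + 16*cos(t)/5 + 37*sin(t)/5

Divide through by 2: x'' + x = -6*exp(2*t).
Characteristic equation r² + 1 = 0 has discriminant (0)² - 4·(1) = -4 < 0, so r = ± i.
Hence x_h = C1*cos(t) + C2*sin(t).
Try x_p = A*exp(2*t). Substituting into the equation and dividing by exp(2*t) gives A = -6/5, so x_p = -6*exp(2*t)/5.
General solution: x = -6*exp(2*t)/5 + C1*cos(t) + C2*sin(t).
Apply the initial conditions: x(0) = -6/5 + C1 = 2 and x'(0) = -12/5 + C2 = 5. Solving gives C1 = 16/5, C2 = 37/5.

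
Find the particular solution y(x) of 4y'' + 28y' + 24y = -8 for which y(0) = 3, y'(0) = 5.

y = -1/3 + 5*exp(-x) - 5*exp(-6*x)/3

Divide through by 4: y'' + 7y' + 6y = -2.
Characteristic equation r² + 7r + 6 = 0 factors as (r + 6)(r + 1) = 0, so r = -6, -1.
Hence y_h = C1*exp(-6*x) + C2*exp(-x).
For the particular solution try y_p = A0. Substituting and matching coefficients of each power of x gives A0 = -1/3, so y_p = -1/3.
General solution: y = -1/3 + C1*exp(-6*x) + C2*exp(-x).
Apply the initial conditions: y(0) = -1/3 + C1 + C2 = 3 and y'(0) = -C2 - 6*C1 = 5. Solving gives C1 = -5/3, C2 = 5.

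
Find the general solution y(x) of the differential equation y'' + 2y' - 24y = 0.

Characteristic equation r² + 2r - 24 = 0 factors as (r + 6)(r - 4) = 0, so r = -6, 4.
Hence y_h = C1*exp(-6*x) + C2*exp(4*x).

y = C1*exp(-6*x) + C2*exp(4*x)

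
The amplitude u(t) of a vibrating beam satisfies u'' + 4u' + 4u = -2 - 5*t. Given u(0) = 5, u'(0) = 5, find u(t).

Characteristic equation r² + 4r + 4 = 0 has discriminant (4)² - 4·(4) = 0, so r = -2 is a repeated root.
Hence u_h = (C1 + C2*t)*exp(-2*t).
For the particular solution try u_p = A0 + A1*t. Substituting and matching coefficients of each power of t gives A0 = 3/4, A1 = -5/4, so u_p = 3/4 - 5*t/4.
General solution: u = 3/4 - 5*t/4 + C1*exp(-2*t) + C2*t*exp(-2*t).
Apply the initial conditions: u(0) = 3/4 + C1 = 5 and u'(0) = -5/4 + C2 - 2*C1 = 5. Solving gives C1 = 17/4, C2 = 59/4.

u = 3/4 - 5*t/4 + 17*exp(-2*t)/4 + 59*t*exp(-2*t)/4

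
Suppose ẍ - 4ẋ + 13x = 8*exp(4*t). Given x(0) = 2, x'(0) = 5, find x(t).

Characteristic equation r² - 4r + 13 = 0 has discriminant (-4)² - 4·(13) = -36 < 0, so r = 2 ± 3i.
Hence x_h = C1*cos(3*t)*exp(2*t) + C2*exp(2*t)*sin(3*t).
Try x_p = A*exp(4*t). Substituting into the equation and dividing by exp(4*t) gives A = 8/13, so x_p = 8*exp(4*t)/13.
General solution: x = 8*exp(4*t)/13 + C1*cos(3*t)*exp(2*t) + C2*exp(2*t)*sin(3*t).
Apply the initial conditions: x(0) = 8/13 + C1 = 2 and x'(0) = 32/13 + 2*C1 + 3*C2 = 5. Solving gives C1 = 18/13, C2 = -1/13.

x = 8*exp(4*t)/13 - exp(2*t)*sin(3*t)/13 + 18*cos(3*t)*exp(2*t)/13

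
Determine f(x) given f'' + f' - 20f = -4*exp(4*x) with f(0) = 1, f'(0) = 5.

f = -13*exp(-5*x)/81 + 94*exp(4*x)/81 - 4*x*exp(4*x)/9

Characteristic equation r² + r - 20 = 0 factors as (r - 4)(r + 5) = 0, so r = 4, -5.
Hence f_h = C1*exp(4*x) + C2*exp(-5*x).
Since exp(4*x) solves the homogeneous equation (r = 4 is a root of multiplicity 1), multiply the trial by x. Try f_p = A*x*exp(4*x). Substituting into the equation and dividing by exp(4*x) gives A = -4/9, so f_p = -4*x*exp(4*x)/9.
General solution: f = C1*exp(4*x) + C2*exp(-5*x) - 4*x*exp(4*x)/9.
Apply the initial conditions: f(0) = C1 + C2 = 1 and f'(0) = -4/9 - 5*C2 + 4*C1 = 5. Solving gives C1 = 94/81, C2 = -13/81.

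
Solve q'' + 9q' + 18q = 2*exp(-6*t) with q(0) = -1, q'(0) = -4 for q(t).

q = -28*exp(-3*t)/9 + 19*exp(-6*t)/9 - 2*t*exp(-6*t)/3

Characteristic equation r² + 9r + 18 = 0 factors as (r + 3)(r + 6) = 0, so r = -3, -6.
Hence q_h = C1*exp(-3*t) + C2*exp(-6*t).
Since exp(-6*t) solves the homogeneous equation (r = -6 is a root of multiplicity 1), multiply the trial by t. Try q_p = A*t*exp(-6*t). Substituting into the equation and dividing by exp(-6*t) gives A = -2/3, so q_p = -2*t*exp(-6*t)/3.
General solution: q = C1*exp(-3*t) + C2*exp(-6*t) - 2*t*exp(-6*t)/3.
Apply the initial conditions: q(0) = C1 + C2 = -1 and q'(0) = -2/3 - 6*C2 - 3*C1 = -4. Solving gives C1 = -28/9, C2 = 19/9.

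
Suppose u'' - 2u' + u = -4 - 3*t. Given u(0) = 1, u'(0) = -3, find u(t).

u = -10 - 3*t + 11*exp(t) - 11*t*exp(t)

Characteristic equation r² - 2r + 1 = 0 has discriminant (-2)² - 4·(1) = 0, so r = 1 is a repeated root.
Hence u_h = (C1 + C2*t)*exp(t).
For the particular solution try u_p = A0 + A1*t. Substituting and matching coefficients of each power of t gives A0 = -10, A1 = -3, so u_p = -10 - 3*t.
General solution: u = -10 - 3*t + C1*exp(t) + C2*t*exp(t).
Apply the initial conditions: u(0) = -10 + C1 = 1 and u'(0) = -3 + C1 + C2 = -3. Solving gives C1 = 11, C2 = -11.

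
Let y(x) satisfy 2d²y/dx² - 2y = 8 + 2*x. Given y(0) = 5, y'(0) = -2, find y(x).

Divide through by 2: y'' - y = 4 + x.
Characteristic equation r² - 1 = 0 factors as (r + 1)(r - 1) = 0, so r = -1, 1.
Hence y_h = C1*exp(-x) + C2*exp(x).
For the particular solution try y_p = A0 + A1*x. Substituting and matching coefficients of each power of x gives A0 = -4, A1 = -1, so y_p = -4 - x.
General solution: y = -4 - x + C1*exp(-x) + C2*exp(x).
Apply the initial conditions: y(0) = -4 + C1 + C2 = 5 and y'(0) = -1 + C2 - C1 = -2. Solving gives C1 = 5, C2 = 4.

y = -4 - x + 4*exp(x) + 5*exp(-x)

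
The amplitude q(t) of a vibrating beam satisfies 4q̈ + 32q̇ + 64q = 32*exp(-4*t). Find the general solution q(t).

q = C1*exp(-4*t) + 4*t**2*exp(-4*t) + C2*t*exp(-4*t)

Divide through by 4: q'' + 8q' + 16q = 8*exp(-4*t).
Characteristic equation r² + 8r + 16 = 0 has discriminant (8)² - 4·(16) = 0, so r = -4 is a repeated root.
Hence q_h = (C1 + C2*t)*exp(-4*t).
Since exp(-4*t) solves the homogeneous equation (r = -4 is a root of multiplicity 2), multiply the trial by t^2. Try q_p = A*t^2*exp(-4*t). Substituting into the equation and dividing by exp(-4*t) gives A = 4, so q_p = 4*t^2*exp(-4*t).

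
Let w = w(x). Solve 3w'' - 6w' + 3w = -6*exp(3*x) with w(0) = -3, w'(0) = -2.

w = -5*exp(x)/2 - exp(3*x)/2 + 2*x*exp(x)

Divide through by 3: w'' - 2w' + w = -2*exp(3*x).
Characteristic equation r² - 2r + 1 = 0 has discriminant (-2)² - 4·(1) = 0, so r = 1 is a repeated root.
Hence w_h = (C1 + C2*x)*exp(x).
Try w_p = A*exp(3*x). Substituting into the equation and dividing by exp(3*x) gives A = -1/2, so w_p = -exp(3*x)/2.
General solution: w = -exp(3*x)/2 + C1*exp(x) + C2*x*exp(x).
Apply the initial conditions: w(0) = -1/2 + C1 = -3 and w'(0) = -3/2 + C1 + C2 = -2. Solving gives C1 = -5/2, C2 = 2.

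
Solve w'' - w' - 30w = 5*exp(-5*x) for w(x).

Characteristic equation r² - r - 30 = 0 factors as (r - 6)(r + 5) = 0, so r = 6, -5.
Hence w_h = C1*exp(6*x) + C2*exp(-5*x).
Since exp(-5*x) solves the homogeneous equation (r = -5 is a root of multiplicity 1), multiply the trial by x. Try w_p = A*x*exp(-5*x). Substituting into the equation and dividing by exp(-5*x) gives A = -5/11, so w_p = -5*x*exp(-5*x)/11.

w = C1*exp(6*x) + C2*exp(-5*x) - 5*x*exp(-5*x)/11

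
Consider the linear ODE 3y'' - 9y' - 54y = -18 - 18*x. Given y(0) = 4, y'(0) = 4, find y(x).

y = 5/18 + x/3 + 56*exp(-3*x)/27 + 89*exp(6*x)/54

Divide through by 3: y'' - 3y' - 18y = -6 - 6*x.
Characteristic equation r² - 3r - 18 = 0 factors as (r + 3)(r - 6) = 0, so r = -3, 6.
Hence y_h = C1*exp(-3*x) + C2*exp(6*x).
For the particular solution try y_p = A0 + A1*x. Substituting and matching coefficients of each power of x gives A0 = 5/18, A1 = 1/3, so y_p = 5/18 + x/3.
General solution: y = 5/18 + x/3 + C1*exp(-3*x) + C2*exp(6*x).
Apply the initial conditions: y(0) = 5/18 + C1 + C2 = 4 and y'(0) = 1/3 - 3*C1 + 6*C2 = 4. Solving gives C1 = 56/27, C2 = 89/54.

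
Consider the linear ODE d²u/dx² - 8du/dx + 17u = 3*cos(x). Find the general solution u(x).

Characteristic equation r² - 8r + 17 = 0 has discriminant (-8)² - 4·(17) = -4 < 0, so r = 4 ± i.
Hence u_h = C1*cos(x)*exp(4*x) + C2*exp(4*x)*sin(x).
Try u_p = A*cos(x) + B*sin(x). Substituting and equating the coefficients of cos(x) and sin(x) gives A = 3/20, B = -3/40, so u_p = -3*sin(x)/40 + 3*cos(x)/20.

u = -3*sin(x)/40 + 3*cos(x)/20 + C1*cos(x)*exp(4*x) + C2*exp(4*x)*sin(x)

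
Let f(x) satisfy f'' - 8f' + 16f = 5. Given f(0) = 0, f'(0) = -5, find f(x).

f = 5/16 - 5*exp(4*x)/16 - 15*x*exp(4*x)/4

Characteristic equation r² - 8r + 16 = 0 has discriminant (-8)² - 4·(16) = 0, so r = 4 is a repeated root.
Hence f_h = (C1 + C2*x)*exp(4*x).
For the particular solution try f_p = A0. Substituting and matching coefficients of each power of x gives A0 = 5/16, so f_p = 5/16.
General solution: f = 5/16 + C1*exp(4*x) + C2*x*exp(4*x).
Apply the initial conditions: f(0) = 5/16 + C1 = 0 and f'(0) = C2 + 4*C1 = -5. Solving gives C1 = -5/16, C2 = -15/4.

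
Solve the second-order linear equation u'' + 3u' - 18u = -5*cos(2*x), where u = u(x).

Characteristic equation r² + 3r - 18 = 0 factors as (r + 6)(r - 3) = 0, so r = -6, 3.
Hence u_h = C1*exp(-6*x) + C2*exp(3*x).
Try u_p = A*cos(2*x) + B*sin(2*x). Substituting and equating the coefficients of cos(2x) and sin(2x) gives A = 11/52, B = -3/52, so u_p = -3*sin(2*x)/52 + 11*cos(2*x)/52.

u = -3*sin(2*x)/52 + 11*cos(2*x)/52 + C1*exp(-6*x) + C2*exp(3*x)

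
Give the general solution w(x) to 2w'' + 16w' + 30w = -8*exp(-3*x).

w = C1*exp(-5*x) + C2*exp(-3*x) - 2*x*exp(-3*x)

Divide through by 2: w'' + 8w' + 15w = -4*exp(-3*x).
Characteristic equation r² + 8r + 15 = 0 factors as (r + 5)(r + 3) = 0, so r = -5, -3.
Hence w_h = C1*exp(-5*x) + C2*exp(-3*x).
Since exp(-3*x) solves the homogeneous equation (r = -3 is a root of multiplicity 1), multiply the trial by x. Try w_p = A*x*exp(-3*x). Substituting into the equation and dividing by exp(-3*x) gives A = -2, so w_p = -2*x*exp(-3*x).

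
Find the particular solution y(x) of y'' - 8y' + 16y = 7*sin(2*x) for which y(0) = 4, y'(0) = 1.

Characteristic equation r² - 8r + 16 = 0 has discriminant (-8)² - 4·(16) = 0, so r = 4 is a repeated root.
Hence y_h = (C1 + C2*x)*exp(4*x).
Try y_p = A*cos(2*x) + B*sin(2*x). Substituting and equating the coefficients of cos(2x) and sin(2x) gives A = 7/25, B = 21/100, so y_p = 7*cos(2*x)/25 + 21*sin(2*x)/100.
General solution: y = 7*cos(2*x)/25 + 21*sin(2*x)/100 + C1*exp(4*x) + C2*x*exp(4*x).
Apply the initial conditions: y(0) = 7/25 + C1 = 4 and y'(0) = 21/50 + C2 + 4*C1 = 1. Solving gives C1 = 93/25, C2 = -143/10.

y = 7*cos(2*x)/25 + 21*sin(2*x)/100 + 93*exp(4*x)/25 - 143*x*exp(4*x)/10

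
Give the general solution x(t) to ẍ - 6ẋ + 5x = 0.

Characteristic equation r² - 6r + 5 = 0 factors as (r - 1)(r - 5) = 0, so r = 1, 5.
Hence x_h = C1*exp(t) + C2*exp(5*t).

x = C1*exp(t) + C2*exp(5*t)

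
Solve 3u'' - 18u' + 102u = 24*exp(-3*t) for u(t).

Divide through by 3: u'' - 6u' + 34u = 8*exp(-3*t).
Characteristic equation r² - 6r + 34 = 0 has discriminant (-6)² - 4·(34) = -100 < 0, so r = 3 ± 5i.
Hence u_h = C1*cos(5*t)*exp(3*t) + C2*exp(3*t)*sin(5*t).
Try u_p = A*exp(-3*t). Substituting into the equation and dividing by exp(-3*t) gives A = 8/61, so u_p = 8*exp(-3*t)/61.

u = 8*exp(-3*t)/61 + C1*cos(5*t)*exp(3*t) + C2*exp(3*t)*sin(5*t)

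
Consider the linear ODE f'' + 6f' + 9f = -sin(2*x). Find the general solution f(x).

f = -5*sin(2*x)/169 + 12*cos(2*x)/169 + C1*exp(-3*x) + C2*x*exp(-3*x)

Characteristic equation r² + 6r + 9 = 0 has discriminant (6)² - 4·(9) = 0, so r = -3 is a repeated root.
Hence f_h = (C1 + C2*x)*exp(-3*x).
Try f_p = A*cos(2*x) + B*sin(2*x). Substituting and equating the coefficients of cos(2x) and sin(2x) gives A = 12/169, B = -5/169, so f_p = -5*sin(2*x)/169 + 12*cos(2*x)/169.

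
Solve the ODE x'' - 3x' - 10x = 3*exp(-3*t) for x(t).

x = 3*exp(-3*t)/8 + C1*exp(5*t) + C2*exp(-2*t)

Characteristic equation r² - 3r - 10 = 0 factors as (r - 5)(r + 2) = 0, so r = 5, -2.
Hence x_h = C1*exp(5*t) + C2*exp(-2*t).
Try x_p = A*exp(-3*t). Substituting into the equation and dividing by exp(-3*t) gives A = 3/8, so x_p = 3*exp(-3*t)/8.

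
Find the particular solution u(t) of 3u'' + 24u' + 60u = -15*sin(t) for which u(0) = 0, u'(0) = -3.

Divide through by 3: u'' + 8u' + 20u = -5*sin(t).
Characteristic equation r² + 8r + 20 = 0 has discriminant (8)² - 4·(20) = -16 < 0, so r = -4 ± 2i.
Hence u_h = C1*cos(2*t)*exp(-4*t) + C2*exp(-4*t)*sin(2*t).
Try u_p = A*cos(t) + B*sin(t). Substituting and equating the coefficients of cos(t) and sin(t) gives A = 8/85, B = -19/85, so u_p = -19*sin(t)/85 + 8*cos(t)/85.
General solution: u = -19*sin(t)/85 + 8*cos(t)/85 + C1*cos(2*t)*exp(-4*t) + C2*exp(-4*t)*sin(2*t).
Apply the initial conditions: u(0) = 8/85 + C1 = 0 and u'(0) = -19/85 - 4*C1 + 2*C2 = -3. Solving gives C1 = -8/85, C2 = -134/85.

u = -19*sin(t)/85 + 8*cos(t)/85 - 134*exp(-4*t)*sin(2*t)/85 - 8*cos(2*t)*exp(-4*t)/85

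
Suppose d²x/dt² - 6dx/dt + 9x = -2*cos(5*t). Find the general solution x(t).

x = 8*cos(5*t)/289 + 15*sin(5*t)/289 + C1*exp(3*t) + C2*t*exp(3*t)

Characteristic equation r² - 6r + 9 = 0 has discriminant (-6)² - 4·(9) = 0, so r = 3 is a repeated root.
Hence x_h = (C1 + C2*t)*exp(3*t).
Try x_p = A*cos(5*t) + B*sin(5*t). Substituting and equating the coefficients of cos(5t) and sin(5t) gives A = 8/289, B = 15/289, so x_p = 8*cos(5*t)/289 + 15*sin(5*t)/289.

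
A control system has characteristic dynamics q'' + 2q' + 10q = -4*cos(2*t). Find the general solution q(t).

Characteristic equation r² + 2r + 10 = 0 has discriminant (2)² - 4·(10) = -36 < 0, so r = -1 ± 3i.
Hence q_h = C1*cos(3*t)*exp(-t) + C2*exp(-t)*sin(3*t).
Try q_p = A*cos(2*t) + B*sin(2*t). Substituting and equating the coefficients of cos(2t) and sin(2t) gives A = -6/13, B = -4/13, so q_p = -6*cos(2*t)/13 - 4*sin(2*t)/13.

q = -6*cos(2*t)/13 - 4*sin(2*t)/13 + C1*cos(3*t)*exp(-t) + C2*exp(-t)*sin(3*t)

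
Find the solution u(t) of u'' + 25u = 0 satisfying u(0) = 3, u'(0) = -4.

u = 3*cos(5*t) - 4*sin(5*t)/5

Characteristic equation r² + 25 = 0 has discriminant (0)² - 4·(25) = -100 < 0, so r = ± 5i.
Hence u_h = C1*cos(5*t) + C2*sin(5*t).
Apply the initial conditions: u(0) = C1 = 3 and u'(0) = 5*C2 = -4. Solving gives C1 = 3, C2 = -4/5.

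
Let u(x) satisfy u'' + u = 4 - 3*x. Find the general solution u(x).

u = 4 - 3*x + C1*cos(x) + C2*sin(x)

Characteristic equation r² + 1 = 0 has discriminant (0)² - 4·(1) = -4 < 0, so r = ± i.
Hence u_h = C1*cos(x) + C2*sin(x).
For the particular solution try u_p = A0 + A1*x. Substituting and matching coefficients of each power of x gives A0 = 4, A1 = -3, so u_p = 4 - 3*x.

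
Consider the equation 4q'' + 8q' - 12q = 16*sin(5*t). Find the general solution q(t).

Divide through by 4: q'' + 2q' - 3q = 4*sin(5*t).
Characteristic equation r² + 2r - 3 = 0 factors as (r + 3)(r - 1) = 0, so r = -3, 1.
Hence q_h = C1*exp(-3*t) + C2*exp(t).
Try q_p = A*cos(5*t) + B*sin(5*t). Substituting and equating the coefficients of cos(5t) and sin(5t) gives A = -10/221, B = -28/221, so q_p = -28*sin(5*t)/221 - 10*cos(5*t)/221.

q = -28*sin(5*t)/221 - 10*cos(5*t)/221 + C1*exp(-3*t) + C2*exp(t)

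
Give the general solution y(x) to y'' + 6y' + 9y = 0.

Characteristic equation r² + 6r + 9 = 0 has discriminant (6)² - 4·(9) = 0, so r = -3 is a repeated root.
Hence y_h = (C1 + C2*x)*exp(-3*x).

y = C1*exp(-3*x) + C2*x*exp(-3*x)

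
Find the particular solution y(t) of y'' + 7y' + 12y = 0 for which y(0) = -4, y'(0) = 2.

y = -14*exp(-3*t) + 10*exp(-4*t)

Characteristic equation r² + 7r + 12 = 0 factors as (r + 3)(r + 4) = 0, so r = -3, -4.
Hence y_h = C1*exp(-3*t) + C2*exp(-4*t).
Apply the initial conditions: y(0) = C1 + C2 = -4 and y'(0) = -4*C2 - 3*C1 = 2. Solving gives C1 = -14, C2 = 10.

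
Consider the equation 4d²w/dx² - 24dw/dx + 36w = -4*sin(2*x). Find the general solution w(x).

Divide through by 4: w'' - 6w' + 9w = -sin(2*x).
Characteristic equation r² - 6r + 9 = 0 has discriminant (-6)² - 4·(9) = 0, so r = 3 is a repeated root.
Hence w_h = (C1 + C2*x)*exp(3*x).
Try w_p = A*cos(2*x) + B*sin(2*x). Substituting and equating the coefficients of cos(2x) and sin(2x) gives A = -12/169, B = -5/169, so w_p = -12*cos(2*x)/169 - 5*sin(2*x)/169.

w = -12*cos(2*x)/169 - 5*sin(2*x)/169 + C1*exp(3*x) + C2*x*exp(3*x)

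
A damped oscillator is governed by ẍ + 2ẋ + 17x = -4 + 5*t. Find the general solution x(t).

x = -78/289 + 5*t/17 + C1*cos(4*t)*exp(-t) + C2*exp(-t)*sin(4*t)

Characteristic equation r² + 2r + 17 = 0 has discriminant (2)² - 4·(17) = -64 < 0, so r = -1 ± 4i.
Hence x_h = C1*cos(4*t)*exp(-t) + C2*exp(-t)*sin(4*t).
For the particular solution try x_p = A0 + A1*t. Substituting and matching coefficients of each power of t gives A0 = -78/289, A1 = 5/17, so x_p = -78/289 + 5*t/17.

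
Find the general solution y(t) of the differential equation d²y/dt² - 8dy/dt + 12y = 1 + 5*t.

Characteristic equation r² - 8r + 12 = 0 factors as (r - 2)(r - 6) = 0, so r = 2, 6.
Hence y_h = C1*exp(2*t) + C2*exp(6*t).
For the particular solution try y_p = A0 + A1*t. Substituting and matching coefficients of each power of t gives A0 = 13/36, A1 = 5/12, so y_p = 13/36 + 5*t/12.

y = 13/36 + 5*t/12 + C1*exp(2*t) + C2*exp(6*t)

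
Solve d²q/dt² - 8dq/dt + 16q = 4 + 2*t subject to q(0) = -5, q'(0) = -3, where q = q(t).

q = 5/16 - 85*exp(4*t)/16 + t/8 + 145*t*exp(4*t)/8

Characteristic equation r² - 8r + 16 = 0 has discriminant (-8)² - 4·(16) = 0, so r = 4 is a repeated root.
Hence q_h = (C1 + C2*t)*exp(4*t).
For the particular solution try q_p = A0 + A1*t. Substituting and matching coefficients of each power of t gives A0 = 5/16, A1 = 1/8, so q_p = 5/16 + t/8.
General solution: q = 5/16 + t/8 + C1*exp(4*t) + C2*t*exp(4*t).
Apply the initial conditions: q(0) = 5/16 + C1 = -5 and q'(0) = 1/8 + C2 + 4*C1 = -3. Solving gives C1 = -85/16, C2 = 145/8.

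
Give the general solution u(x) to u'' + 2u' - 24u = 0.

Characteristic equation r² + 2r - 24 = 0 factors as (r + 6)(r - 4) = 0, so r = -6, 4.
Hence u_h = C1*exp(-6*x) + C2*exp(4*x).

u = C1*exp(-6*x) + C2*exp(4*x)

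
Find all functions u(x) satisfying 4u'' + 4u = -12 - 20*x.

Divide through by 4: u'' + u = -3 - 5*x.
Characteristic equation r² + 1 = 0 has discriminant (0)² - 4·(1) = -4 < 0, so r = ± i.
Hence u_h = C1*cos(x) + C2*sin(x).
For the particular solution try u_p = A0 + A1*x. Substituting and matching coefficients of each power of x gives A0 = -3, A1 = -5, so u_p = -3 - 5*x.

u = -3 - 5*x + C1*cos(x) + C2*sin(x)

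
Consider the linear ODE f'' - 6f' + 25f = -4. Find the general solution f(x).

Characteristic equation r² - 6r + 25 = 0 has discriminant (-6)² - 4·(25) = -64 < 0, so r = 3 ± 4i.
Hence f_h = C1*cos(4*x)*exp(3*x) + C2*exp(3*x)*sin(4*x).
For the particular solution try f_p = A0. Substituting and matching coefficients of each power of x gives A0 = -4/25, so f_p = -4/25.

f = -4/25 + C1*cos(4*x)*exp(3*x) + C2*exp(3*x)*sin(4*x)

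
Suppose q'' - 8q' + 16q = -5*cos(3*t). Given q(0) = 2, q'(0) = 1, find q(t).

Characteristic equation r² - 8r + 16 = 0 has discriminant (-8)² - 4·(16) = 0, so r = 4 is a repeated root.
Hence q_h = (C1 + C2*t)*exp(4*t).
Try q_p = A*cos(3*t) + B*sin(3*t). Substituting and equating the coefficients of cos(3t) and sin(3t) gives A = -7/125, B = 24/125, so q_p = -7*cos(3*t)/125 + 24*sin(3*t)/125.
General solution: q = -7*cos(3*t)/125 + 24*sin(3*t)/125 + C1*exp(4*t) + C2*t*exp(4*t).
Apply the initial conditions: q(0) = -7/125 + C1 = 2 and q'(0) = 72/125 + C2 + 4*C1 = 1. Solving gives C1 = 257/125, C2 = -39/5.

q = -7*cos(3*t)/125 + 24*sin(3*t)/125 + 257*exp(4*t)/125 - 39*t*exp(4*t)/5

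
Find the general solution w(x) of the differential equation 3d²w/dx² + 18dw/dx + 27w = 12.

w = 4/9 + C1*exp(-3*x) + C2*x*exp(-3*x)

Divide through by 3: w'' + 6w' + 9w = 4.
Characteristic equation r² + 6r + 9 = 0 has discriminant (6)² - 4·(9) = 0, so r = -3 is a repeated root.
Hence w_h = (C1 + C2*x)*exp(-3*x).
For the particular solution try w_p = A0. Substituting and matching coefficients of each power of x gives A0 = 4/9, so w_p = 4/9.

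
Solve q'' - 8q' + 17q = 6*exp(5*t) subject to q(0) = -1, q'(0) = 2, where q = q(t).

Characteristic equation r² - 8r + 17 = 0 has discriminant (-8)² - 4·(17) = -4 < 0, so r = 4 ± i.
Hence q_h = C1*cos(t)*exp(4*t) + C2*exp(4*t)*sin(t).
Try q_p = A*exp(5*t). Substituting into the equation and dividing by exp(5*t) gives A = 3, so q_p = 3*exp(5*t).
General solution: q = 3*exp(5*t) + C1*cos(t)*exp(4*t) + C2*exp(4*t)*sin(t).
Apply the initial conditions: q(0) = 3 + C1 = -1 and q'(0) = 15 + C2 + 4*C1 = 2. Solving gives C1 = -4, C2 = 3.

q = 3*exp(5*t) - 4*cos(t)*exp(4*t) + 3*exp(4*t)*sin(t)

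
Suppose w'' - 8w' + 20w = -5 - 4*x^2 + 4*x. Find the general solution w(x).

w = -107/500 - x**2/5 + x/25 + C1*cos(2*x)*exp(4*x) + C2*exp(4*x)*sin(2*x)

Characteristic equation r² - 8r + 20 = 0 has discriminant (-8)² - 4·(20) = -16 < 0, so r = 4 ± 2i.
Hence w_h = C1*cos(2*x)*exp(4*x) + C2*exp(4*x)*sin(2*x).
For the particular solution try w_p = A0 + A1*x + A2*x^2. Substituting and matching coefficients of each power of x gives A0 = -107/500, A1 = 1/25, A2 = -1/5, so w_p = -107/500 - x^2/5 + x/25.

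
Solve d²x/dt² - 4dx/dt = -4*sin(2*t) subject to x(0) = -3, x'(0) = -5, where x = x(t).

Characteristic equation r² - 4r = 0 factors as (r - 4)r = 0, so r = 4, 0.
Hence x_h = C1*exp(4*t) + C2.
Try x_p = A*cos(2*t) + B*sin(2*t). Substituting and equating the coefficients of cos(2t) and sin(2t) gives A = -2/5, B = 1/5, so x_p = -2*cos(2*t)/5 + sin(2*t)/5.
General solution: x = C2 - 2*cos(2*t)/5 + sin(2*t)/5 + C1*exp(4*t).
Apply the initial conditions: x(0) = -2/5 + C1 + C2 = -3 and x'(0) = 2/5 + 4*C1 = -5. Solving gives C1 = -27/20, C2 = -5/4.

x = -5/4 - 27*exp(4*t)/20 - 2*cos(2*t)/5 + sin(2*t)/5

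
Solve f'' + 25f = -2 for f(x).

f = -2/25 + C1*cos(5*x) + C2*sin(5*x)

Characteristic equation r² + 25 = 0 has discriminant (0)² - 4·(25) = -100 < 0, so r = ± 5i.
Hence f_h = C1*cos(5*x) + C2*sin(5*x).
For the particular solution try f_p = A0. Substituting and matching coefficients of each power of x gives A0 = -2/25, so f_p = -2/25.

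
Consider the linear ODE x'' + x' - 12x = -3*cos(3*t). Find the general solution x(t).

Characteristic equation r² + r - 12 = 0 factors as (r - 3)(r + 4) = 0, so r = 3, -4.
Hence x_h = C1*exp(3*t) + C2*exp(-4*t).
Try x_p = A*cos(3*t) + B*sin(3*t). Substituting and equating the coefficients of cos(3t) and sin(3t) gives A = 7/50, B = -1/50, so x_p = -sin(3*t)/50 + 7*cos(3*t)/50.

x = -sin(3*t)/50 + 7*cos(3*t)/50 + C1*exp(3*t) + C2*exp(-4*t)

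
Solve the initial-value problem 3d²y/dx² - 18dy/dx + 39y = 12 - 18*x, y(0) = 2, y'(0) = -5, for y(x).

y = 16/169 - 6*x/13 - 1733*exp(3*x)*sin(2*x)/338 + 322*cos(2*x)*exp(3*x)/169

Divide through by 3: y'' - 6y' + 13y = 4 - 6*x.
Characteristic equation r² - 6r + 13 = 0 has discriminant (-6)² - 4·(13) = -16 < 0, so r = 3 ± 2i.
Hence y_h = C1*cos(2*x)*exp(3*x) + C2*exp(3*x)*sin(2*x).
For the particular solution try y_p = A0 + A1*x. Substituting and matching coefficients of each power of x gives A0 = 16/169, A1 = -6/13, so y_p = 16/169 - 6*x/13.
General solution: y = 16/169 - 6*x/13 + C1*cos(2*x)*exp(3*x) + C2*exp(3*x)*sin(2*x).
Apply the initial conditions: y(0) = 16/169 + C1 = 2 and y'(0) = -6/13 + 2*C2 + 3*C1 = -5. Solving gives C1 = 322/169, C2 = -1733/338.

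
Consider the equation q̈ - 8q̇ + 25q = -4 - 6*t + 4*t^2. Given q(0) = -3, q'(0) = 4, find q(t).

Characteristic equation r² - 8r + 25 = 0 has discriminant (-8)² - 4·(25) = -36 < 0, so r = 4 ± 3i.
Hence q_h = C1*cos(3*t)*exp(4*t) + C2*exp(4*t)*sin(3*t).
For the particular solution try q_p = A0 + A1*t + A2*t^2. Substituting and matching coefficients of each power of t gives A0 = -3388/15625, A1 = -86/625, A2 = 4/25, so q_p = -3388/15625 - 86*t/625 + 4*t^2/25.
General solution: q = -3388/15625 - 86*t/625 + 4*t^2/25 + C1*cos(3*t)*exp(4*t) + C2*exp(4*t)*sin(3*t).
Apply the initial conditions: q(0) = -3388/15625 + C1 = -3 and q'(0) = -86/625 + 3*C2 + 4*C1 = 4. Solving gives C1 = -43487/15625, C2 = 238598/46875.

q = -3388/15625 - 86*t/625 + 4*t**2/25 - 43487*cos(3*t)*exp(4*t)/15625 + 238598*exp(4*t)*sin(3*t)/46875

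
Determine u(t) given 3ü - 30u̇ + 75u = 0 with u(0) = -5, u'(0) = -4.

Divide through by 3: u'' - 10u' + 25u = 0.
Characteristic equation r² - 10r + 25 = 0 has discriminant (-10)² - 4·(25) = 0, so r = 5 is a repeated root.
Hence u_h = (C1 + C2*t)*exp(5*t).
Apply the initial conditions: u(0) = C1 = -5 and u'(0) = C2 + 5*C1 = -4. Solving gives C1 = -5, C2 = 21.

u = -5*exp(5*t) + 21*t*exp(5*t)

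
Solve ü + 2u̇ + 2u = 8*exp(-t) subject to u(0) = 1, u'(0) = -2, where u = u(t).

u = 8*exp(-t) - exp(-t)*sin(t) - 7*cos(t)*exp(-t)

Characteristic equation r² + 2r + 2 = 0 has discriminant (2)² - 4·(2) = -4 < 0, so r = -1 ± i.
Hence u_h = C1*cos(t)*exp(-t) + C2*exp(-t)*sin(t).
Try u_p = A*exp(-t). Substituting into the equation and dividing by exp(-t) gives A = 8, so u_p = 8*exp(-t).
General solution: u = 8*exp(-t) + C1*cos(t)*exp(-t) + C2*exp(-t)*sin(t).
Apply the initial conditions: u(0) = 8 + C1 = 1 and u'(0) = -8 + C2 - C1 = -2. Solving gives C1 = -7, C2 = -1.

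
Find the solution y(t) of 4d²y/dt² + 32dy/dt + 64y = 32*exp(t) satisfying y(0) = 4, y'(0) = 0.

Divide through by 4: y'' + 8y' + 16y = 8*exp(t).
Characteristic equation r² + 8r + 16 = 0 has discriminant (8)² - 4·(16) = 0, so r = -4 is a repeated root.
Hence y_h = (C1 + C2*t)*exp(-4*t).
Try y_p = A*exp(t). Substituting into the equation and dividing by exp(t) gives A = 8/25, so y_p = 8*exp(t)/25.
General solution: y = 8*exp(t)/25 + C1*exp(-4*t) + C2*t*exp(-4*t).
Apply the initial conditions: y(0) = 8/25 + C1 = 4 and y'(0) = 8/25 + C2 - 4*C1 = 0. Solving gives C1 = 92/25, C2 = 72/5.

y = 8*exp(t)/25 + 92*exp(-4*t)/25 + 72*t*exp(-4*t)/5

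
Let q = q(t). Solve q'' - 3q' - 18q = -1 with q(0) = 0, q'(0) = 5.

Characteristic equation r² - 3r - 18 = 0 factors as (r - 6)(r + 3) = 0, so r = 6, -3.
Hence q_h = C1*exp(6*t) + C2*exp(-3*t).
For the particular solution try q_p = A0. Substituting and matching coefficients of each power of t gives A0 = 1/18, so q_p = 1/18.
General solution: q = 1/18 + C1*exp(6*t) + C2*exp(-3*t).
Apply the initial conditions: q(0) = 1/18 + C1 + C2 = 0 and q'(0) = -3*C2 + 6*C1 = 5. Solving gives C1 = 29/54, C2 = -16/27.

q = 1/18 - 16*exp(-3*t)/27 + 29*exp(6*t)/54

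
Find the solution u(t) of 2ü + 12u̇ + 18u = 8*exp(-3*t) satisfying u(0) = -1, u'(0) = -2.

Divide through by 2: u'' + 6u' + 9u = 4*exp(-3*t).
Characteristic equation r² + 6r + 9 = 0 has discriminant (6)² - 4·(9) = 0, so r = -3 is a repeated root.
Hence u_h = (C1 + C2*t)*exp(-3*t).
Since exp(-3*t) solves the homogeneous equation (r = -3 is a root of multiplicity 2), multiply the trial by t^2. Try u_p = A*t^2*exp(-3*t). Substituting into the equation and dividing by exp(-3*t) gives A = 2, so u_p = 2*t^2*exp(-3*t).
General solution: u = C1*exp(-3*t) + 2*t^2*exp(-3*t) + C2*t*exp(-3*t).
Apply the initial conditions: u(0) = C1 = -1 and u'(0) = C2 - 3*C1 = -2. Solving gives C1 = -1, C2 = -5.

u = -exp(-3*t) - 5*t*exp(-3*t) + 2*t**2*exp(-3*t)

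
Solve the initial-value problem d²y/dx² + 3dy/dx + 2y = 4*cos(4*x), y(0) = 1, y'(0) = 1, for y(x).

y = -14*cos(4*x)/85 - 8*exp(-2*x)/5 + 12*sin(4*x)/85 + 47*exp(-x)/17

Characteristic equation r² + 3r + 2 = 0 factors as (r + 2)(r + 1) = 0, so r = -2, -1.
Hence y_h = C1*exp(-2*x) + C2*exp(-x).
Try y_p = A*cos(4*x) + B*sin(4*x). Substituting and equating the coefficients of cos(4x) and sin(4x) gives A = -14/85, B = 12/85, so y_p = -14*cos(4*x)/85 + 12*sin(4*x)/85.
General solution: y = -14*cos(4*x)/85 + 12*sin(4*x)/85 + C1*exp(-2*x) + C2*exp(-x).
Apply the initial conditions: y(0) = -14/85 + C1 + C2 = 1 and y'(0) = 48/85 - C2 - 2*C1 = 1. Solving gives C1 = -8/5, C2 = 47/17.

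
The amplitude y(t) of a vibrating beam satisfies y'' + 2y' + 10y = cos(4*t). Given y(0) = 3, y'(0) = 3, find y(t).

Characteristic equation r² + 2r + 10 = 0 has discriminant (2)² - 4·(10) = -36 < 0, so r = -1 ± 3i.
Hence y_h = C1*cos(3*t)*exp(-t) + C2*exp(-t)*sin(3*t).
Try y_p = A*cos(4*t) + B*sin(4*t). Substituting and equating the coefficients of cos(4t) and sin(4t) gives A = -3/50, B = 2/25, so y_p = -3*cos(4*t)/50 + 2*sin(4*t)/25.
General solution: y = -3*cos(4*t)/50 + 2*sin(4*t)/25 + C1*cos(3*t)*exp(-t) + C2*exp(-t)*sin(3*t).
Apply the initial conditions: y(0) = -3/50 + C1 = 3 and y'(0) = 8/25 - C1 + 3*C2 = 3. Solving gives C1 = 153/50, C2 = 287/150.

y = -3*cos(4*t)/50 + 2*sin(4*t)/25 + 153*cos(3*t)*exp(-t)/50 + 287*exp(-t)*sin(3*t)/150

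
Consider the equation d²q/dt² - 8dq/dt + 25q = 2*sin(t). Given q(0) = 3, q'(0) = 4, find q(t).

Characteristic equation r² - 8r + 25 = 0 has discriminant (-8)² - 4·(25) = -36 < 0, so r = 4 ± 3i.
Hence q_h = C1*cos(3*t)*exp(4*t) + C2*exp(4*t)*sin(3*t).
Try q_p = A*cos(t) + B*sin(t). Substituting and equating the coefficients of cos(t) and sin(t) gives A = 1/40, B = 3/40, so q_p = cos(t)/40 + 3*sin(t)/40.
General solution: q = cos(t)/40 + 3*sin(t)/40 + C1*cos(3*t)*exp(4*t) + C2*exp(4*t)*sin(3*t).
Apply the initial conditions: q(0) = 1/40 + C1 = 3 and q'(0) = 3/40 + 3*C2 + 4*C1 = 4. Solving gives C1 = 119/40, C2 = -319/120.

q = cos(t)/40 + 3*sin(t)/40 - 319*exp(4*t)*sin(3*t)/120 + 119*cos(3*t)*exp(4*t)/40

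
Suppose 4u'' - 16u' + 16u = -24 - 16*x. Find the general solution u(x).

Divide through by 4: u'' - 4u' + 4u = -6 - 4*x.
Characteristic equation r² - 4r + 4 = 0 has discriminant (-4)² - 4·(4) = 0, so r = 2 is a repeated root.
Hence u_h = (C1 + C2*x)*exp(2*x).
For the particular solution try u_p = A0 + A1*x. Substituting and matching coefficients of each power of x gives A0 = -5/2, A1 = -1, so u_p = -5/2 - x.

u = -5/2 - x + C1*exp(2*x) + C2*x*exp(2*x)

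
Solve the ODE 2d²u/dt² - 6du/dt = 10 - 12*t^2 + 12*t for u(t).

u = C2 - 17*t/9 - t**2/3 + 2*t**3/3 + C1*exp(3*t)

Divide through by 2: u'' - 3u' = 5 - 6*t^2 + 6*t.
Characteristic equation r² - 3r = 0 factors as (r - 3)r = 0, so r = 3, 0.
Hence u_h = C1*exp(3*t) + C2.
Since 0 is a characteristic root (multiplicity 1), multiply the polynomial trial by t: try u_p = t*(A0 + A1*t + A2*t^2). Substituting and matching coefficients of each power of t gives A0 = -17/9, A1 = -1/3, A2 = 2/3, so u_p = -17*t/9 - t^2/3 + 2*t^3/3.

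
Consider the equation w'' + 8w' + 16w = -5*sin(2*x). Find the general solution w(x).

Characteristic equation r² + 8r + 16 = 0 has discriminant (8)² - 4·(16) = 0, so r = -4 is a repeated root.
Hence w_h = (C1 + C2*x)*exp(-4*x).
Try w_p = A*cos(2*x) + B*sin(2*x). Substituting and equating the coefficients of cos(2x) and sin(2x) gives A = 1/5, B = -3/20, so w_p = -3*sin(2*x)/20 + cos(2*x)/5.

w = -3*sin(2*x)/20 + cos(2*x)/5 + C1*exp(-4*x) + C2*x*exp(-4*x)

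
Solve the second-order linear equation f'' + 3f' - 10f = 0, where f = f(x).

Characteristic equation r² + 3r - 10 = 0 factors as (r + 5)(r - 2) = 0, so r = -5, 2.
Hence f_h = C1*exp(-5*x) + C2*exp(2*x).

f = C1*exp(-5*x) + C2*exp(2*x)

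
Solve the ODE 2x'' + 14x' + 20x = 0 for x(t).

Divide through by 2: x'' + 7x' + 10x = 0.
Characteristic equation r² + 7r + 10 = 0 factors as (r + 2)(r + 5) = 0, so r = -2, -5.
Hence x_h = C1*exp(-2*t) + C2*exp(-5*t).

x = C1*exp(-2*t) + C2*exp(-5*t)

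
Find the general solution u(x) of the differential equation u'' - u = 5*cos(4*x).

Characteristic equation r² - 1 = 0 factors as (r - 1)(r + 1) = 0, so r = 1, -1.
Hence u_h = C1*exp(x) + C2*exp(-x).
Try u_p = A*cos(4*x) + B*sin(4*x). Substituting and equating the coefficients of cos(4x) and sin(4x) gives A = -5/17, B = 0, so u_p = -5*cos(4*x)/17.

u = -5*cos(4*x)/17 + C1*exp(x) + C2*exp(-x)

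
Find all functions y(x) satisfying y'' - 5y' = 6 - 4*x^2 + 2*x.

Characteristic equation r² - 5r = 0 factors as (r - 5)r = 0, so r = 5, 0.
Hence y_h = C1*exp(5*x) + C2.
Since 0 is a characteristic root (multiplicity 1), multiply the polynomial trial by x: try y_p = x*(A0 + A1*x + A2*x^2). Substituting and matching coefficients of each power of x gives A0 = -152/125, A1 = -1/25, A2 = 4/15, so y_p = -152*x/125 - x^2/25 + 4*x^3/15.

y = C2 - 152*x/125 - x**2/25 + 4*x**3/15 + C1*exp(5*x)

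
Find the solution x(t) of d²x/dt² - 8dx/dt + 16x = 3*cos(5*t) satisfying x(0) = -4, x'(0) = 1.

Characteristic equation r² - 8r + 16 = 0 has discriminant (-8)² - 4·(16) = 0, so r = 4 is a repeated root.
Hence x_h = (C1 + C2*t)*exp(4*t).
Try x_p = A*cos(5*t) + B*sin(5*t). Substituting and equating the coefficients of cos(5t) and sin(5t) gives A = -27/1681, B = -120/1681, so x_p = -120*sin(5*t)/1681 - 27*cos(5*t)/1681.
General solution: x = -120*sin(5*t)/1681 - 27*cos(5*t)/1681 + C1*exp(4*t) + C2*t*exp(4*t).
Apply the initial conditions: x(0) = -27/1681 + C1 = -4 and x'(0) = -600/1681 + C2 + 4*C1 = 1. Solving gives C1 = -6697/1681, C2 = 709/41.

x = -6697*exp(4*t)/1681 - 120*sin(5*t)/1681 - 27*cos(5*t)/1681 + 709*t*exp(4*t)/41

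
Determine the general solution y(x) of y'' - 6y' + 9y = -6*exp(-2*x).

y = -6*exp(-2*x)/25 + C1*exp(3*x) + C2*x*exp(3*x)

Characteristic equation r² - 6r + 9 = 0 has discriminant (-6)² - 4·(9) = 0, so r = 3 is a repeated root.
Hence y_h = (C1 + C2*x)*exp(3*x).
Try y_p = A*exp(-2*x). Substituting into the equation and dividing by exp(-2*x) gives A = -6/25, so y_p = -6*exp(-2*x)/25.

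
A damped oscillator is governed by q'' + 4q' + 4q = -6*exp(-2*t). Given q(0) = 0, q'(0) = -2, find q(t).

Characteristic equation r² + 4r + 4 = 0 has discriminant (4)² - 4·(4) = 0, so r = -2 is a repeated root.
Hence q_h = (C1 + C2*t)*exp(-2*t).
Since exp(-2*t) solves the homogeneous equation (r = -2 is a root of multiplicity 2), multiply the trial by t^2. Try q_p = A*t^2*exp(-2*t). Substituting into the equation and dividing by exp(-2*t) gives A = -3, so q_p = -3*t^2*exp(-2*t).
General solution: q = C1*exp(-2*t) - 3*t^2*exp(-2*t) + C2*t*exp(-2*t).
Apply the initial conditions: q(0) = C1 = 0 and q'(0) = C2 - 2*C1 = -2. Solving gives C1 = 0, C2 = -2.

q = -3*t**2*exp(-2*t) - 2*t*exp(-2*t)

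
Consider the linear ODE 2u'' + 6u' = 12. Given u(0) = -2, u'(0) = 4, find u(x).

Divide through by 2: u'' + 3u' = 6.
Characteristic equation r² + 3r = 0 factors as (r + 3)r = 0, so r = -3, 0.
Hence u_h = C1*exp(-3*x) + C2.
Since 0 is a characteristic root (multiplicity 1), multiply the polynomial trial by x: try u_p = A0*x. Substituting and matching coefficients of each power of x gives A0 = 2, so u_p = 2*x.
General solution: u = C2 + 2*x + C1*exp(-3*x).
Apply the initial conditions: u(0) = C1 + C2 = -2 and u'(0) = 2 - 3*C1 = 4. Solving gives C1 = -2/3, C2 = -4/3.

u = -4/3 + 2*x - 2*exp(-3*x)/3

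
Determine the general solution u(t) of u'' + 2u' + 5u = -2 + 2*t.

u = -14/25 + 2*t/5 + C1*cos(2*t)*exp(-t) + C2*exp(-t)*sin(2*t)

Characteristic equation r² + 2r + 5 = 0 has discriminant (2)² - 4·(5) = -16 < 0, so r = -1 ± 2i.
Hence u_h = C1*cos(2*t)*exp(-t) + C2*exp(-t)*sin(2*t).
For the particular solution try u_p = A0 + A1*t. Substituting and matching coefficients of each power of t gives A0 = -14/25, A1 = 2/5, so u_p = -14/25 + 2*t/5.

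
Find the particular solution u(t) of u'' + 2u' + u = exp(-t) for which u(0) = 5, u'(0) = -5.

Characteristic equation r² + 2r + 1 = 0 has discriminant (2)² - 4·(1) = 0, so r = -1 is a repeated root.
Hence u_h = (C1 + C2*t)*exp(-t).
Since exp(-t) solves the homogeneous equation (r = -1 is a root of multiplicity 2), multiply the trial by t^2. Try u_p = A*t^2*exp(-t). Substituting into the equation and dividing by exp(-t) gives A = 1/2, so u_p = t^2*exp(-t)/2.
General solution: u = C1*exp(-t) + t^2*exp(-t)/2 + C2*t*exp(-t).
Apply the initial conditions: u(0) = C1 = 5 and u'(0) = C2 - C1 = -5. Solving gives C1 = 5, C2 = 0.

u = 5*exp(-t) + t**2*exp(-t)/2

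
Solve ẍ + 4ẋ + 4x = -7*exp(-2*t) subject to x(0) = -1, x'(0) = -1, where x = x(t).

x = -exp(-2*t) - 3*t*exp(-2*t) - 7*t**2*exp(-2*t)/2

Characteristic equation r² + 4r + 4 = 0 has discriminant (4)² - 4·(4) = 0, so r = -2 is a repeated root.
Hence x_h = (C1 + C2*t)*exp(-2*t).
Since exp(-2*t) solves the homogeneous equation (r = -2 is a root of multiplicity 2), multiply the trial by t^2. Try x_p = A*t^2*exp(-2*t). Substituting into the equation and dividing by exp(-2*t) gives A = -7/2, so x_p = -7*t^2*exp(-2*t)/2.
General solution: x = C1*exp(-2*t) - 7*t^2*exp(-2*t)/2 + C2*t*exp(-2*t).
Apply the initial conditions: x(0) = C1 = -1 and x'(0) = C2 - 2*C1 = -1. Solving gives C1 = -1, C2 = -3.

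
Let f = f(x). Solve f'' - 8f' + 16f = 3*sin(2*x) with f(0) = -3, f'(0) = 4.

Characteristic equation r² - 8r + 16 = 0 has discriminant (-8)² - 4·(16) = 0, so r = 4 is a repeated root.
Hence f_h = (C1 + C2*x)*exp(4*x).
Try f_p = A*cos(2*x) + B*sin(2*x). Substituting and equating the coefficients of cos(2x) and sin(2x) gives A = 3/25, B = 9/100, so f_p = 3*cos(2*x)/25 + 9*sin(2*x)/100.
General solution: f = 3*cos(2*x)/25 + 9*sin(2*x)/100 + C1*exp(4*x) + C2*x*exp(4*x).
Apply the initial conditions: f(0) = 3/25 + C1 = -3 and f'(0) = 9/50 + C2 + 4*C1 = 4. Solving gives C1 = -78/25, C2 = 163/10.

f = -78*exp(4*x)/25 + 3*cos(2*x)/25 + 9*sin(2*x)/100 + 163*x*exp(4*x)/10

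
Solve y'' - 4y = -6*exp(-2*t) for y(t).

Characteristic equation r² - 4 = 0 factors as (r + 2)(r - 2) = 0, so r = -2, 2.
Hence y_h = C1*exp(-2*t) + C2*exp(2*t).
Since exp(-2*t) solves the homogeneous equation (r = -2 is a root of multiplicity 1), multiply the trial by t. Try y_p = A*t*exp(-2*t). Substituting into the equation and dividing by exp(-2*t) gives A = 3/2, so y_p = 3*t*exp(-2*t)/2.

y = C1*exp(-2*t) + C2*exp(2*t) + 3*t*exp(-2*t)/2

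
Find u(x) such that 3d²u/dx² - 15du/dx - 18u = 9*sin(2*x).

Divide through by 3: u'' - 5u' - 6u = 3*sin(2*x).
Characteristic equation r² - 5r - 6 = 0 factors as (r - 6)(r + 1) = 0, so r = 6, -1.
Hence u_h = C1*exp(6*x) + C2*exp(-x).
Try u_p = A*cos(2*x) + B*sin(2*x). Substituting and equating the coefficients of cos(2x) and sin(2x) gives A = 3/20, B = -3/20, so u_p = -3*sin(2*x)/20 + 3*cos(2*x)/20.

u = -3*sin(2*x)/20 + 3*cos(2*x)/20 + C1*exp(6*x) + C2*exp(-x)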